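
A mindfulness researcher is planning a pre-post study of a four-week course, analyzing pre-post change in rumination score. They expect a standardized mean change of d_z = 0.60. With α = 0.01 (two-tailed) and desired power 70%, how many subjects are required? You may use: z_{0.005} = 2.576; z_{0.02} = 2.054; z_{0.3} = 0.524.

n = 27 pairs

For a paired (one-sample on differences) test: n = ((z_{α/2} + z_β) / d)².
z_{α/2} + z_β = 2.576 + 0.524 = 3.100.
n = (3.100 / 0.60)² = 5.167² = 26.69.
Round up.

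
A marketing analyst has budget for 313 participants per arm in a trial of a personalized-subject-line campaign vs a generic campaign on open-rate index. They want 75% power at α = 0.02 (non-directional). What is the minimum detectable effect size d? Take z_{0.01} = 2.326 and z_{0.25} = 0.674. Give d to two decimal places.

For two independent groups of n = 313 each: d_min = (z_{α/2} + z_β)·√(2/n).
z-sum = 2.326 + 0.674 = 3.000.
d_min = 3.000 × √(2/313) = 3.000 × 0.0799 = 0.240.

d_min ≈ 0.24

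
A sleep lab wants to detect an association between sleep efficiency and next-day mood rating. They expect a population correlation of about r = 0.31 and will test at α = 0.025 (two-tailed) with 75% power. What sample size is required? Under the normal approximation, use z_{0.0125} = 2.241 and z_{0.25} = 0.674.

n = 86

Fisher's z: C = ½·ln((1+r)/(1−r)) = ½·ln(1.8986) = 0.3205.
n = ((z_{α/2} + z_β)/C)² + 3.
(2.241 + 0.674) / 0.3205 = 2.915 / 0.3205 = 9.095.
n = 9.095² + 3 = 82.72 + 3 = 85.7.
Round up.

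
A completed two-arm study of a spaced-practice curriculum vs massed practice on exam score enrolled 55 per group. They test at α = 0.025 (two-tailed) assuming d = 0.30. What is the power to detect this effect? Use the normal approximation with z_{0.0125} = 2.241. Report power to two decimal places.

For two equal groups, power = Φ(d·√(n/2) − z_{α/2}).
d·√(n/2) = 0.30 × √(55/2) = 0.30 × 5.244 = 1.573.
z_β = 1.573 − 2.241 = -0.668.
Power = Φ(-0.668) = 0.252.

power ≈ 0.25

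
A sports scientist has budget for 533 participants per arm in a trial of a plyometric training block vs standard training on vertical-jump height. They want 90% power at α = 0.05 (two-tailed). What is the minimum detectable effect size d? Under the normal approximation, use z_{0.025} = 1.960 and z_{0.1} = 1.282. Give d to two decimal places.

For two independent groups of n = 533 each: d_min = (z_{α/2} + z_β)·√(2/n).
z-sum = 1.960 + 1.282 = 3.242.
d_min = 3.242 × √(2/533) = 3.242 × 0.0613 = 0.199.

d_min ≈ 0.20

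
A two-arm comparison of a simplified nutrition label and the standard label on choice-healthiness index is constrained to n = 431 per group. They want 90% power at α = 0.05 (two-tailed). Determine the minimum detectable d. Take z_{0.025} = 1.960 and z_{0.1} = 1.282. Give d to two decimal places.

For two independent groups of n = 431 each: d_min = (z_{α/2} + z_β)·√(2/n).
z-sum = 1.960 + 1.282 = 3.242.
d_min = 3.242 × √(2/431) = 3.242 × 0.0681 = 0.221.

d_min ≈ 0.22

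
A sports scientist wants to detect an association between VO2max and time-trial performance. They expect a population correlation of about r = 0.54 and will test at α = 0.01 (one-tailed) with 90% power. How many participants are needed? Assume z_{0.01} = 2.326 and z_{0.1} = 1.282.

Fisher's z: C = ½·ln((1+r)/(1−r)) = ½·ln(3.3478) = 0.6042.
n = ((z_{α} + z_β)/C)² + 3.
(2.326 + 1.282) / 0.6042 = 3.608 / 0.6042 = 5.972.
n = 5.972² + 3 = 35.66 + 3 = 38.7.
Round up.

n = 39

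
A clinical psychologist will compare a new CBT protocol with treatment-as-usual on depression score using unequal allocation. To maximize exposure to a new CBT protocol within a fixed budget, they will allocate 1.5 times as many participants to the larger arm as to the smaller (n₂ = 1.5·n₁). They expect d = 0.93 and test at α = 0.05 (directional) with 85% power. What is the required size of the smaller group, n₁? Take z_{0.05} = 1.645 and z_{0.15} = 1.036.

With allocation ratio k = n₂/n₁ = 1.5, Var(x̄₁−x̄₂) = σ²(1/n₁ + 1/(k·n₁)) = σ²·(k+1)/(k·n₁).
So n₁ = (1 + 1/k)·((z_{α} + z_β)/d)² = 1.667 × (2.681/0.93)².
n₁ = 1.667 × 8.31 = 13.9.
Round up: n₁ = 14, giving n₂ = 1.5 × 14 = 21.

n₁ = 14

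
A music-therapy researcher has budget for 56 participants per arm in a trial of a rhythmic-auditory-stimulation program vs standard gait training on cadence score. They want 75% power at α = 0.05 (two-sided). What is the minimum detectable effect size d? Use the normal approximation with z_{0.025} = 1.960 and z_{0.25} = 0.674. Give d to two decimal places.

d_min ≈ 0.50

For two independent groups of n = 56 each: d_min = (z_{α/2} + z_β)·√(2/n).
z-sum = 1.960 + 0.674 = 2.634.
d_min = 2.634 × √(2/56) = 2.634 × 0.1890 = 0.498.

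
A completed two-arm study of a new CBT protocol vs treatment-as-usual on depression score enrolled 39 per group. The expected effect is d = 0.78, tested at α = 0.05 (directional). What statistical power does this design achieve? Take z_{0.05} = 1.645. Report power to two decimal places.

For two equal groups, power = Φ(d·√(n/2) − z_{α}).
d·√(n/2) = 0.78 × √(39/2) = 0.78 × 4.416 = 3.444.
z_β = 3.444 − 1.645 = 1.799.
Power = Φ(1.799) = 0.964.

power ≈ 0.96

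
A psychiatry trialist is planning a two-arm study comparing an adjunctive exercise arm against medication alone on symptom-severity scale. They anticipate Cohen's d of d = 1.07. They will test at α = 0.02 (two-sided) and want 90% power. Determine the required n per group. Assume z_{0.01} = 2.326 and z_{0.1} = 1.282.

n = 23 per group

For two independent groups with equal n: n = 2·((z_{α/2} + z_β) / d)².
z_{α/2} + z_β = 2.326 + 1.282 = 3.608.
n = 2 × (3.608 / 1.07)² = 2 × 3.372² = 2 × 11.37 = 22.7.
Round up to the next whole participant.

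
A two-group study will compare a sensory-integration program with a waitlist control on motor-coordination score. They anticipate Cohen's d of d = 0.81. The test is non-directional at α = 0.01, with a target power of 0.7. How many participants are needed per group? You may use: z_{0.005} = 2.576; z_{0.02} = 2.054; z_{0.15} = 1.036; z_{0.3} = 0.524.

For two independent groups with equal n: n = 2·((z_{α/2} + z_β) / d)².
z_{α/2} + z_β = 2.576 + 0.524 = 3.100.
n = 2 × (3.100 / 0.81)² = 2 × 3.827² = 2 × 14.65 = 29.3.
Round up to the next whole participant.

n = 30 per group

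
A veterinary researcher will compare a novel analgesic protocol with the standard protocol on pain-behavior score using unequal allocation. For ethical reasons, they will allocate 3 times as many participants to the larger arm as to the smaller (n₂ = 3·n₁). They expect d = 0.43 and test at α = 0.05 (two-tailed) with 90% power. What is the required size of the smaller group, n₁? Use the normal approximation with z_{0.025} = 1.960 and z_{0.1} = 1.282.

With allocation ratio k = n₂/n₁ = 3, Var(x̄₁−x̄₂) = σ²(1/n₁ + 1/(k·n₁)) = σ²·(k+1)/(k·n₁).
So n₁ = (1 + 1/k)·((z_{α/2} + z_β)/d)² = 1.333 × (3.242/0.43)².
n₁ = 1.333 × 56.84 = 75.8.
Round up: n₁ = 76, giving n₂ = 3 × 76 = 228.

n₁ = 76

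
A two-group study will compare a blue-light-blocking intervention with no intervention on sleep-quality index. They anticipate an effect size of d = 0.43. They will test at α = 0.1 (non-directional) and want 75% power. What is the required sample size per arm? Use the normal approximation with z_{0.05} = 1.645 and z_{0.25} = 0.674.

For two independent groups with equal n: n = 2·((z_{α/2} + z_β) / d)².
z_{α/2} + z_β = 1.645 + 0.674 = 2.319.
n = 2 × (2.319 / 0.43)² = 2 × 5.393² = 2 × 29.08 = 58.2.
Round up to the next whole participant.

n = 59 per group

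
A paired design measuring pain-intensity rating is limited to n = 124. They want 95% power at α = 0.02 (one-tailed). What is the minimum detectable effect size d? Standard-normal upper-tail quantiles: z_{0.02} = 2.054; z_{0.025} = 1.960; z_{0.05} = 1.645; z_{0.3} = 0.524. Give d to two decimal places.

d_min ≈ 0.33

For a single sample (or paired design) of n = 124: d_min = (z_{α} + z_β)/√n.
z-sum = 2.054 + 1.645 = 3.699.
d_min = 3.699 / √124 = 3.699 / 11.136 = 0.332.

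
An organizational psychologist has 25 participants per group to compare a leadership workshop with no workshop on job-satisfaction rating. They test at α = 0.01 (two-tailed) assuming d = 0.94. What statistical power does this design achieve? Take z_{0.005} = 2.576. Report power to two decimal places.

power ≈ 0.77

For two equal groups, power = Φ(d·√(n/2) − z_{α/2}).
d·√(n/2) = 0.94 × √(25/2) = 0.94 × 3.536 = 3.323.
z_β = 3.323 − 2.576 = 0.747.
Power = Φ(0.747) = 0.773.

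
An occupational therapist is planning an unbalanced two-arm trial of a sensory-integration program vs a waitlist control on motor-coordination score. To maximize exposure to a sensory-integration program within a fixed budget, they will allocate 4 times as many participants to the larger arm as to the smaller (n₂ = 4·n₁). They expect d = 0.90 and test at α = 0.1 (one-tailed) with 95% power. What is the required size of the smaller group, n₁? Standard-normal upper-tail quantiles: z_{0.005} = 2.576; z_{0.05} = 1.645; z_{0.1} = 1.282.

With allocation ratio k = n₂/n₁ = 4, Var(x̄₁−x̄₂) = σ²(1/n₁ + 1/(k·n₁)) = σ²·(k+1)/(k·n₁).
So n₁ = (1 + 1/k)·((z_{α} + z_β)/d)² = 1.250 × (2.927/0.90)².
n₁ = 1.250 × 10.58 = 13.2.
Round up: n₁ = 14, giving n₂ = 4 × 14 = 56.

n₁ = 14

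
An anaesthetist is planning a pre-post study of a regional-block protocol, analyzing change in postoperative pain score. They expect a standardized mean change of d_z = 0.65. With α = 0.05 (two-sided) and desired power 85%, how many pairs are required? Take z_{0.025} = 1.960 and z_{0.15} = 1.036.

n = 22 pairs

For a paired (one-sample on differences) test: n = ((z_{α/2} + z_β) / d)².
z_{α/2} + z_β = 1.960 + 1.036 = 2.996.
n = (2.996 / 0.65)² = 4.609² = 21.25.
Round up.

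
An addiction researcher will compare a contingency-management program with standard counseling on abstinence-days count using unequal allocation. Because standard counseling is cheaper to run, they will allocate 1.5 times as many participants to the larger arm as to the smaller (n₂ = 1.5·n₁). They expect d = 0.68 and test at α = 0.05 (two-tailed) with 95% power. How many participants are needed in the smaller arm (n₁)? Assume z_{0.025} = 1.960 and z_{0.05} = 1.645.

n₁ = 47

With allocation ratio k = n₂/n₁ = 1.5, Var(x̄₁−x̄₂) = σ²(1/n₁ + 1/(k·n₁)) = σ²·(k+1)/(k·n₁).
So n₁ = (1 + 1/k)·((z_{α/2} + z_β)/d)² = 1.667 × (3.605/0.68)².
n₁ = 1.667 × 28.11 = 46.8.
Round up: n₁ = 47, giving n₂ = ⌈1.5 × 47⌉ = ⌈70.5⌉ = 71.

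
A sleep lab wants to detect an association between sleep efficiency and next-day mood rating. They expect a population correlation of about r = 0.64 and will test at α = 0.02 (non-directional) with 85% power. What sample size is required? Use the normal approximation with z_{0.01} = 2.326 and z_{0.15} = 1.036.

Fisher's z: C = ½·ln((1+r)/(1−r)) = ½·ln(4.5556) = 0.7582.
n = ((z_{α/2} + z_β)/C)² + 3.
(2.326 + 1.036) / 0.7582 = 3.362 / 0.7582 = 4.434.
n = 4.434² + 3 = 19.66 + 3 = 22.7.
Round up.

n = 23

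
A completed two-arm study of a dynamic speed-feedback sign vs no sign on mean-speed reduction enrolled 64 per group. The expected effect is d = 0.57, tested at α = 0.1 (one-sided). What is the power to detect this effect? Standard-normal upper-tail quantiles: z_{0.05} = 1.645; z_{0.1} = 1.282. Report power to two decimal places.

power ≈ 0.97

For two equal groups, power = Φ(d·√(n/2) − z_{α}).
d·√(n/2) = 0.57 × √(64/2) = 0.57 × 5.657 = 3.224.
z_β = 3.224 − 1.282 = 1.942.
Power = Φ(1.942) = 0.974.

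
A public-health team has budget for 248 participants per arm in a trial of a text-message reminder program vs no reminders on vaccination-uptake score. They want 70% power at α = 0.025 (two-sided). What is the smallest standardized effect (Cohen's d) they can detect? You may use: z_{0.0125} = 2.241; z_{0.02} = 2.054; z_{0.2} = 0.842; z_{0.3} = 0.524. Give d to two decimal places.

For two independent groups of n = 248 each: d_min = (z_{α/2} + z_β)·√(2/n).
z-sum = 2.241 + 0.524 = 2.765.
d_min = 2.765 × √(2/248) = 2.765 × 0.0898 = 0.248.

d_min ≈ 0.25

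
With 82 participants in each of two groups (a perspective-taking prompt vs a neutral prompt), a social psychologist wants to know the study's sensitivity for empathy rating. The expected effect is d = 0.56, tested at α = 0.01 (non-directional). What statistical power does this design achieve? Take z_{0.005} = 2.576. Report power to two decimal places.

For two equal groups, power = Φ(d·√(n/2) − z_{α/2}).
d·√(n/2) = 0.56 × √(82/2) = 0.56 × 6.403 = 3.586.
z_β = 3.586 − 2.576 = 1.010.
Power = Φ(1.010) = 0.844.

power ≈ 0.84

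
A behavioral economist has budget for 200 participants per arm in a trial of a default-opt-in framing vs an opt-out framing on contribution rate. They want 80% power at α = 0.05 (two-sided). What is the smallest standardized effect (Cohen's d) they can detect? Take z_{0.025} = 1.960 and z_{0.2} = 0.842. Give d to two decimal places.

For two independent groups of n = 200 each: d_min = (z_{α/2} + z_β)·√(2/n).
z-sum = 1.960 + 0.842 = 2.802.
d_min = 2.802 × √(2/200) = 2.802 × 0.1000 = 0.280.

d_min ≈ 0.28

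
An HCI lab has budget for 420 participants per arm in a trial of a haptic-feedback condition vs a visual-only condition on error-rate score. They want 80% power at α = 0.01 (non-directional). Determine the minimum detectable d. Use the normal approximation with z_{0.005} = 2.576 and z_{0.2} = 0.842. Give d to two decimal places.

d_min ≈ 0.24

For two independent groups of n = 420 each: d_min = (z_{α/2} + z_β)·√(2/n).
z-sum = 2.576 + 0.842 = 3.418.
d_min = 3.418 × √(2/420) = 3.418 × 0.0690 = 0.236.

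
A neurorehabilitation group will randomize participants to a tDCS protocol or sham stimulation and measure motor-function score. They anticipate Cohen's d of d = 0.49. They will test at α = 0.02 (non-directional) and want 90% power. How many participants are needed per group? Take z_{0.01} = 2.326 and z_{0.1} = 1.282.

For two independent groups with equal n: n = 2·((z_{α/2} + z_β) / d)².
z_{α/2} + z_β = 2.326 + 1.282 = 3.608.
n = 2 × (3.608 / 0.49)² = 2 × 7.363² = 2 × 54.22 = 108.4.
Round up to the next whole participant.

n = 109 per group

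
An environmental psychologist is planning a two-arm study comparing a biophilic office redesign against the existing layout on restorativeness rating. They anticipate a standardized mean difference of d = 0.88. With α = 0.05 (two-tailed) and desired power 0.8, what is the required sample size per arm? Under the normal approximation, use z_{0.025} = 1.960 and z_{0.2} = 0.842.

For two independent groups with equal n: n = 2·((z_{α/2} + z_β) / d)².
z_{α/2} + z_β = 1.960 + 0.842 = 2.802.
n = 2 × (2.802 / 0.88)² = 2 × 3.184² = 2 × 10.14 = 20.3.
Round up to the next whole participant.

n = 21 per group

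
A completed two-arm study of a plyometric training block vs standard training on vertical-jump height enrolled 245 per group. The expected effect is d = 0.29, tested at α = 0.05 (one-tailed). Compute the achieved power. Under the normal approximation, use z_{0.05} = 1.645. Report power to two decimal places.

power ≈ 0.94

For two equal groups, power = Φ(d·√(n/2) − z_{α}).
d·√(n/2) = 0.29 × √(245/2) = 0.29 × 11.068 = 3.210.
z_β = 3.210 − 1.645 = 1.565.
Power = Φ(1.565) = 0.941.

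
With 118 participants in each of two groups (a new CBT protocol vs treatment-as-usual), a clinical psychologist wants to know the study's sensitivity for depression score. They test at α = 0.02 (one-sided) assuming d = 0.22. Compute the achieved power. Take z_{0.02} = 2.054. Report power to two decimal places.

power ≈ 0.36

For two equal groups, power = Φ(d·√(n/2) − z_{α}).
d·√(n/2) = 0.22 × √(118/2) = 0.22 × 7.681 = 1.690.
z_β = 1.690 − 2.054 = -0.364.
Power = Φ(-0.364) = 0.358.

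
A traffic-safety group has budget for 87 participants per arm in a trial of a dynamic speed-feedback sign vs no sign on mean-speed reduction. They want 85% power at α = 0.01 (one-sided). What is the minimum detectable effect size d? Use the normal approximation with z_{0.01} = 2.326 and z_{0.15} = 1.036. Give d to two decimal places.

For two independent groups of n = 87 each: d_min = (z_{α} + z_β)·√(2/n).
z-sum = 2.326 + 1.036 = 3.362.
d_min = 3.362 × √(2/87) = 3.362 × 0.1516 = 0.510.

d_min ≈ 0.51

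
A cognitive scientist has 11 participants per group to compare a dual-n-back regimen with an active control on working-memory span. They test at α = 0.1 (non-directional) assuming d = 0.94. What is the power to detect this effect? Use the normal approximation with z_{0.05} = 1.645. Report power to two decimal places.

power ≈ 0.71

For two equal groups, power = Φ(d·√(n/2) − z_{α/2}).
d·√(n/2) = 0.94 × √(11/2) = 0.94 × 2.345 = 2.204.
z_β = 2.204 − 1.645 = 0.559.
Power = Φ(0.559) = 0.712.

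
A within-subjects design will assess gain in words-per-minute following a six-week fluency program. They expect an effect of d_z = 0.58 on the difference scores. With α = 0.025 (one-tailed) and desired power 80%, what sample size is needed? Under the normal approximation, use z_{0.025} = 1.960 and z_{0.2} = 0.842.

n = 24 pairs

For a paired (one-sample on differences) test: n = ((z_{α} + z_β) / d)².
z_{α} + z_β = 1.960 + 0.842 = 2.802.
n = (2.802 / 0.58)² = 4.831² = 23.34.
Round up.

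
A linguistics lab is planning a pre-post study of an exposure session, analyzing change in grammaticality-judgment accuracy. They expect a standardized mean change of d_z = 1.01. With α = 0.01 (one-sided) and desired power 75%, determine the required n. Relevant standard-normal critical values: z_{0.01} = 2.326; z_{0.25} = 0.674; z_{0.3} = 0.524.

n = 9 pairs

For a paired (one-sample on differences) test: n = ((z_{α} + z_β) / d)².
z_{α} + z_β = 2.326 + 0.674 = 3.000.
n = (3.000 / 1.01)² = 2.970² = 8.82.
Round up.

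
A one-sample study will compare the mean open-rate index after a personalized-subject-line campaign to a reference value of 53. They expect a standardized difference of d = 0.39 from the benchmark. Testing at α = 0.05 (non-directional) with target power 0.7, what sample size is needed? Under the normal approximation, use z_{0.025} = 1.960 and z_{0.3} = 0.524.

For a one-sample test: n = ((z_{α/2} + z_β) / d)².
z_{α/2} + z_β = 1.960 + 0.524 = 2.484.
n = (2.484 / 0.39)² = 6.369² = 40.57.
Round up.

n = 41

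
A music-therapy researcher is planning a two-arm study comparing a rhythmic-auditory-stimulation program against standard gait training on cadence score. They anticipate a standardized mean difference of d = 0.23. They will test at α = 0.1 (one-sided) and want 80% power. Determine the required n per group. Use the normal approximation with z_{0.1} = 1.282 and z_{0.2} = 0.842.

n = 171 per group

For two independent groups with equal n: n = 2·((z_{α} + z_β) / d)².
z_{α} + z_β = 1.282 + 0.842 = 2.124.
n = 2 × (2.124 / 0.23)² = 2 × 9.235² = 2 × 85.28 = 170.6.
Round up to the next whole participant.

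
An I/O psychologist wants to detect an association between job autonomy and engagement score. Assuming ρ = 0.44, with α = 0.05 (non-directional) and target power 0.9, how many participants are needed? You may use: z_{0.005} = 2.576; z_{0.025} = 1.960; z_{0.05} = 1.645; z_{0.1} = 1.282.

n = 51

Fisher's z: C = ½·ln((1+r)/(1−r)) = ½·ln(2.5714) = 0.4722.
n = ((z_{α/2} + z_β)/C)² + 3.
(1.960 + 1.282) / 0.4722 = 3.242 / 0.4722 = 6.866.
n = 6.866² + 3 = 47.14 + 3 = 50.1.
Round up.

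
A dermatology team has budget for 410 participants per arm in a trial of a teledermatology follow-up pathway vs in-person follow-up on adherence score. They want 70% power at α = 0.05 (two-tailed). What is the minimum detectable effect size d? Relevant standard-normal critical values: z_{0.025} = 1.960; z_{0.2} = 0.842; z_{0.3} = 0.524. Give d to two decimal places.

d_min ≈ 0.17

For two independent groups of n = 410 each: d_min = (z_{α/2} + z_β)·√(2/n).
z-sum = 1.960 + 0.524 = 2.484.
d_min = 2.484 × √(2/410) = 2.484 × 0.0698 = 0.173.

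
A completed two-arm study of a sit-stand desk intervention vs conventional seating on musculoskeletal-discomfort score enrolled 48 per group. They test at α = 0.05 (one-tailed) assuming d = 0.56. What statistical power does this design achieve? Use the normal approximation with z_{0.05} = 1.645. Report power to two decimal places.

power ≈ 0.86

For two equal groups, power = Φ(d·√(n/2) − z_{α}).
d·√(n/2) = 0.56 × √(48/2) = 0.56 × 4.899 = 2.743.
z_β = 2.743 − 1.645 = 1.098.
Power = Φ(1.098) = 0.864.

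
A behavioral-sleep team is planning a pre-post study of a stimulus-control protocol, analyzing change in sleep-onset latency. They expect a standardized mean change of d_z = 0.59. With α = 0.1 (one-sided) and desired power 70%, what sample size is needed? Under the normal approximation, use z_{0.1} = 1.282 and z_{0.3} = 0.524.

For a paired (one-sample on differences) test: n = ((z_{α} + z_β) / d)².
z_{α} + z_β = 1.282 + 0.524 = 1.806.
n = (1.806 / 0.59)² = 3.061² = 9.37.
Round up.

n = 10 pairs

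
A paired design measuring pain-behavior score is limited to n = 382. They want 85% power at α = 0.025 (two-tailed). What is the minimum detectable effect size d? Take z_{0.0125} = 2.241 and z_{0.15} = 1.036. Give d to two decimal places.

For a single sample (or paired design) of n = 382: d_min = (z_{α/2} + z_β)/√n.
z-sum = 2.241 + 1.036 = 3.277.
d_min = 3.277 / √382 = 3.277 / 19.545 = 0.168.

d_min ≈ 0.17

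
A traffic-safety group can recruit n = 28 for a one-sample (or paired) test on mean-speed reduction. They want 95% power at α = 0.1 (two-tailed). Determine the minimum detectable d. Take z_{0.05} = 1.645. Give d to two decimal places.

d_min ≈ 0.62

For a single sample (or paired design) of n = 28: d_min = (z_{α/2} + z_β)/√n.
z-sum = 1.645 + 1.645 = 3.290.
d_min = 3.290 / √28 = 3.290 / 5.292 = 0.622.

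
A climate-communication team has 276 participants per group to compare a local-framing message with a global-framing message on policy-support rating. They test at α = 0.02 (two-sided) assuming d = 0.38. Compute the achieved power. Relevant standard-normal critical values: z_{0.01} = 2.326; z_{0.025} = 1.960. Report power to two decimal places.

For two equal groups, power = Φ(d·√(n/2) − z_{α/2}).
d·√(n/2) = 0.38 × √(276/2) = 0.38 × 11.747 = 4.464.
z_β = 4.464 − 2.326 = 2.138.
Power = Φ(2.138) = 0.984.

power ≈ 0.98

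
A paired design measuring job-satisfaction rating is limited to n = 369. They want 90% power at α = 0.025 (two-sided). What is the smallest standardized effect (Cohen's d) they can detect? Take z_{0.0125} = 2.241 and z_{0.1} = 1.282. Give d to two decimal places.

For a single sample (or paired design) of n = 369: d_min = (z_{α/2} + z_β)/√n.
z-sum = 2.241 + 1.282 = 3.523.
d_min = 3.523 / √369 = 3.523 / 19.209 = 0.183.

d_min ≈ 0.18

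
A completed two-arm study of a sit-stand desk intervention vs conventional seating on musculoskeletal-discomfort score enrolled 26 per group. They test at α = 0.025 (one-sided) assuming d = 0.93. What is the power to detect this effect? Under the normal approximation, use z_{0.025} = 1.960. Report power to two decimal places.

power ≈ 0.92

For two equal groups, power = Φ(d·√(n/2) − z_{α}).
d·√(n/2) = 0.93 × √(26/2) = 0.93 × 3.606 = 3.353.
z_β = 3.353 − 1.960 = 1.393.
Power = Φ(1.393) = 0.918.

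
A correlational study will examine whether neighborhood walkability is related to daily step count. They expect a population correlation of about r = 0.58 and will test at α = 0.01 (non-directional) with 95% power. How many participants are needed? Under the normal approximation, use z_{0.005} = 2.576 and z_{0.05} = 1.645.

Fisher's z: C = ½·ln((1+r)/(1−r)) = ½·ln(3.7619) = 0.6625.
n = ((z_{α/2} + z_β)/C)² + 3.
(2.576 + 1.645) / 0.6625 = 4.221 / 0.6625 = 6.371.
n = 6.371² + 3 = 40.59 + 3 = 43.6.
Round up.

n = 44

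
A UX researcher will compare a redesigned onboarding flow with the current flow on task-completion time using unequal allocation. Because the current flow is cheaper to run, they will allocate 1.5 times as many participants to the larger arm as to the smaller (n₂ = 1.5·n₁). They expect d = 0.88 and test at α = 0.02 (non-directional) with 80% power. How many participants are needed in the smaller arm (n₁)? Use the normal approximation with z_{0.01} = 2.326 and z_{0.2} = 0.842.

With allocation ratio k = n₂/n₁ = 1.5, Var(x̄₁−x̄₂) = σ²(1/n₁ + 1/(k·n₁)) = σ²·(k+1)/(k·n₁).
So n₁ = (1 + 1/k)·((z_{α/2} + z_β)/d)² = 1.667 × (3.168/0.88)².
n₁ = 1.667 × 12.96 = 21.6.
Round up: n₁ = 22, giving n₂ = 1.5 × 22 = 33.

n₁ = 22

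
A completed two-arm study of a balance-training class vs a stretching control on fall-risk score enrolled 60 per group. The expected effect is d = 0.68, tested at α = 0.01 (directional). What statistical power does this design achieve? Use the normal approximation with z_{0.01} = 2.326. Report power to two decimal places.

For two equal groups, power = Φ(d·√(n/2) − z_{α}).
d·√(n/2) = 0.68 × √(60/2) = 0.68 × 5.477 = 3.725.
z_β = 3.725 − 2.326 = 1.399.
Power = Φ(1.399) = 0.919.

power ≈ 0.92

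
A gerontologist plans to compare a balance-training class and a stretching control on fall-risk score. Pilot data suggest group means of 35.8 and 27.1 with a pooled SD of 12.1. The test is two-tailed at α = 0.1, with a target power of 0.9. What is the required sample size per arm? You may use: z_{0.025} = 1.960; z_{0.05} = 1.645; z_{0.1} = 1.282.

Cohen's d = |M₁ − M₂| / SD_pooled = |35.8 − 27.1| / 12.1 = 8.7 / 12.1 = 0.719.
For two independent groups with equal n: n = 2·((z_{α/2} + z_β) / d)².
z_{α/2} + z_β = 1.645 + 1.282 = 2.927.
n = 2 × (2.927 / 0.719)² = 2 × 4.071² = 2 × 16.57 = 33.1.
Round up to the next whole participant.

n = 34 per group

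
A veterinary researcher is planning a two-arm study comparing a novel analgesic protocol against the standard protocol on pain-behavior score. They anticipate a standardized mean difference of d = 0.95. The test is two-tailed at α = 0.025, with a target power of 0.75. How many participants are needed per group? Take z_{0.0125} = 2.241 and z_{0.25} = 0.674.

n = 19 per group

For two independent groups with equal n: n = 2·((z_{α/2} + z_β) / d)².
z_{α/2} + z_β = 2.241 + 0.674 = 2.915.
n = 2 × (2.915 / 0.95)² = 2 × 3.068² = 2 × 9.42 = 18.8.
Round up to the next whole participant.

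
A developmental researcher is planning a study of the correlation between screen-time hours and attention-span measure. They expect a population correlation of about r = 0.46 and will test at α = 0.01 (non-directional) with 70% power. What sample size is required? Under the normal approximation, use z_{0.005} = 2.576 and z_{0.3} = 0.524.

n = 42

Fisher's z: C = ½·ln((1+r)/(1−r)) = ½·ln(2.7037) = 0.4973.
n = ((z_{α/2} + z_β)/C)² + 3.
(2.576 + 0.524) / 0.4973 = 3.100 / 0.4973 = 6.234.
n = 6.234² + 3 = 38.86 + 3 = 41.9.
Round up.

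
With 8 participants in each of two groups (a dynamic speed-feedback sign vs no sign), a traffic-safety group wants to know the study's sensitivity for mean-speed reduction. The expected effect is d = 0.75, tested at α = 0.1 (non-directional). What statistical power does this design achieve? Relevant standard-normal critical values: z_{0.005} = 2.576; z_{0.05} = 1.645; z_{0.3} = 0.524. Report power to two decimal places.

For two equal groups, power = Φ(d·√(n/2) − z_{α/2}).
d·√(n/2) = 0.75 × √(8/2) = 0.75 × 2.000 = 1.500.
z_β = 1.500 − 1.645 = -0.145.
Power = Φ(-0.145) = 0.442.

power ≈ 0.44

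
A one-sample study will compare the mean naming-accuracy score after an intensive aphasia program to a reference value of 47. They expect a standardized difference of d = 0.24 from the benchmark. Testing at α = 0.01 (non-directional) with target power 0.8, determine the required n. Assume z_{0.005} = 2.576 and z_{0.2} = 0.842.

n = 203

For a one-sample test: n = ((z_{α/2} + z_β) / d)².
z_{α/2} + z_β = 2.576 + 0.842 = 3.418.
n = (3.418 / 0.24)² = 14.242² = 202.83.
Round up.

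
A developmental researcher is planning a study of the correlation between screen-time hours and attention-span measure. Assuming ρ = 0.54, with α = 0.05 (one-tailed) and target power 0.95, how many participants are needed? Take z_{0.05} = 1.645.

Fisher's z: C = ½·ln((1+r)/(1−r)) = ½·ln(3.3478) = 0.6042.
n = ((z_{α} + z_β)/C)² + 3.
(1.645 + 1.645) / 0.6042 = 3.290 / 0.6042 = 5.445.
n = 5.445² + 3 = 29.65 + 3 = 32.7.
Round up.

n = 33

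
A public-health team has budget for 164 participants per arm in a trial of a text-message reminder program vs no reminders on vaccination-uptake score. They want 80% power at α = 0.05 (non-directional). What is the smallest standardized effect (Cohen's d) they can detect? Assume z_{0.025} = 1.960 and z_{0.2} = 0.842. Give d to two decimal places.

For two independent groups of n = 164 each: d_min = (z_{α/2} + z_β)·√(2/n).
z-sum = 1.960 + 0.842 = 2.802.
d_min = 2.802 × √(2/164) = 2.802 × 0.1104 = 0.309.

d_min ≈ 0.31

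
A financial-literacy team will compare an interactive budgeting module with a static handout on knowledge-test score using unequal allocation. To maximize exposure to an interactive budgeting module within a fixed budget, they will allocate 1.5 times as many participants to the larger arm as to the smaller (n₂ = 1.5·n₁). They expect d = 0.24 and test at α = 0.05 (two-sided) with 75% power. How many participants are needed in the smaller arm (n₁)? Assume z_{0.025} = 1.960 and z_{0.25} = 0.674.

With allocation ratio k = n₂/n₁ = 1.5, Var(x̄₁−x̄₂) = σ²(1/n₁ + 1/(k·n₁)) = σ²·(k+1)/(k·n₁).
So n₁ = (1 + 1/k)·((z_{α/2} + z_β)/d)² = 1.667 × (2.634/0.24)².
n₁ = 1.667 × 120.45 = 200.8.
Round up: n₁ = 201, giving n₂ = ⌈1.5 × 201⌉ = ⌈301.5⌉ = 302.

n₁ = 201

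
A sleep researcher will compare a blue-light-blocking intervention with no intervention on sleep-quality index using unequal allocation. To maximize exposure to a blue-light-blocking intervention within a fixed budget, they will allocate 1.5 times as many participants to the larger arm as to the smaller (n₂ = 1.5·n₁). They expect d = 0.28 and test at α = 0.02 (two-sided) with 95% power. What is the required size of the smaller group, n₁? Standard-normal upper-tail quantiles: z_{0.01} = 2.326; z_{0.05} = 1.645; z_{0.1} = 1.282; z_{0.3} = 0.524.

With allocation ratio k = n₂/n₁ = 1.5, Var(x̄₁−x̄₂) = σ²(1/n₁ + 1/(k·n₁)) = σ²·(k+1)/(k·n₁).
So n₁ = (1 + 1/k)·((z_{α/2} + z_β)/d)² = 1.667 × (3.971/0.28)².
n₁ = 1.667 × 201.13 = 335.2.
Round up: n₁ = 336, giving n₂ = 1.5 × 336 = 504.

n₁ = 336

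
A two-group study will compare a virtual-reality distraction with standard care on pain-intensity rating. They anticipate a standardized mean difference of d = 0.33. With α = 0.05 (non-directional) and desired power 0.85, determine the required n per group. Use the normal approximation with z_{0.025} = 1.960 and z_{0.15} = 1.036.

For two independent groups with equal n: n = 2·((z_{α/2} + z_β) / d)².
z_{α/2} + z_β = 1.960 + 1.036 = 2.996.
n = 2 × (2.996 / 0.33)² = 2 × 9.079² = 2 × 82.42 = 164.8.
Round up to the next whole participant.

n = 165 per group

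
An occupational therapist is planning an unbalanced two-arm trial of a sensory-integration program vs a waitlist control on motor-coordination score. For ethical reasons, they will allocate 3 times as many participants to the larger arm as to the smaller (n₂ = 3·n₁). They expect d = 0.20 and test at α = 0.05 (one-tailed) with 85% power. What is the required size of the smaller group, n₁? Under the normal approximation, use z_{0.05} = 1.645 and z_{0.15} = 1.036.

With allocation ratio k = n₂/n₁ = 3, Var(x̄₁−x̄₂) = σ²(1/n₁ + 1/(k·n₁)) = σ²·(k+1)/(k·n₁).
So n₁ = (1 + 1/k)·((z_{α} + z_β)/d)² = 1.333 × (2.681/0.20)².
n₁ = 1.333 × 179.69 = 239.6.
Round up: n₁ = 240, giving n₂ = 3 × 240 = 720.

n₁ = 240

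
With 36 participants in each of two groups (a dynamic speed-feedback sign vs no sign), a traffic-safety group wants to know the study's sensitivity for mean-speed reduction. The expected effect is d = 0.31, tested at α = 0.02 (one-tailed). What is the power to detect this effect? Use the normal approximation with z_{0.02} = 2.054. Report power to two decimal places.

For two equal groups, power = Φ(d·√(n/2) − z_{α}).
d·√(n/2) = 0.31 × √(36/2) = 0.31 × 4.243 = 1.315.
z_β = 1.315 − 2.054 = -0.739.
Power = Φ(-0.739) = 0.230.

power ≈ 0.23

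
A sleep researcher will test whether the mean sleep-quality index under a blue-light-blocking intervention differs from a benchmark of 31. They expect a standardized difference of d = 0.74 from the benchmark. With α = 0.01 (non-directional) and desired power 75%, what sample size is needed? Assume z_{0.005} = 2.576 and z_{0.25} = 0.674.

n = 20

For a one-sample test: n = ((z_{α/2} + z_β) / d)².
z_{α/2} + z_β = 2.576 + 0.674 = 3.250.
n = (3.250 / 0.74)² = 4.392² = 19.29.
Round up.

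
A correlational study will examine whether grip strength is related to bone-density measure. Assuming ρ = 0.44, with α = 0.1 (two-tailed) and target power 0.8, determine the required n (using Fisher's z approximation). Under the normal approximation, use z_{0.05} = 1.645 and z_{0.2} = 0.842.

Fisher's z: C = ½·ln((1+r)/(1−r)) = ½·ln(2.5714) = 0.4722.
n = ((z_{α/2} + z_β)/C)² + 3.
(1.645 + 0.842) / 0.4722 = 2.487 / 0.4722 = 5.267.
n = 5.267² + 3 = 27.74 + 3 = 30.7.
Round up.

n = 31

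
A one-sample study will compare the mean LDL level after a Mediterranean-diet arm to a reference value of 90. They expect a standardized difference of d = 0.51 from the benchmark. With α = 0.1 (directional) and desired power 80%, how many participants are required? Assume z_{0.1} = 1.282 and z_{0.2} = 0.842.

n = 18

For a one-sample test: n = ((z_{α} + z_β) / d)².
z_{α} + z_β = 1.282 + 0.842 = 2.124.
n = (2.124 / 0.51)² = 4.165² = 17.34.
Round up.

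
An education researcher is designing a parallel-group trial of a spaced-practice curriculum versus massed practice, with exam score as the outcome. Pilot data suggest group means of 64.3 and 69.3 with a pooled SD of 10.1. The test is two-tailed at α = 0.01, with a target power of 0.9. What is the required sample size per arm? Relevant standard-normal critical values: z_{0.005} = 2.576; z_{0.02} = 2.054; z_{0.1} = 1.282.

n = 122 per group

Cohen's d = |M₁ − M₂| / SD_pooled = |64.3 − 69.3| / 10.1 = 5.0 / 10.1 = 0.495.
For two independent groups with equal n: n = 2·((z_{α/2} + z_β) / d)².
z_{α/2} + z_β = 2.576 + 1.282 = 3.858.
n = 2 × (3.858 / 0.495)² = 2 × 7.794² = 2 × 60.75 = 121.5.
Round up to the next whole participant.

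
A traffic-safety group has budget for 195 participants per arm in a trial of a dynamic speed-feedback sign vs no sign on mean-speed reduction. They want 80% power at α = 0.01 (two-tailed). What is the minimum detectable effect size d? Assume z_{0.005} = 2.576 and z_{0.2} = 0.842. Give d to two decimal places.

d_min ≈ 0.35

For two independent groups of n = 195 each: d_min = (z_{α/2} + z_β)·√(2/n).
z-sum = 2.576 + 0.842 = 3.418.
d_min = 3.418 × √(2/195) = 3.418 × 0.1013 = 0.346.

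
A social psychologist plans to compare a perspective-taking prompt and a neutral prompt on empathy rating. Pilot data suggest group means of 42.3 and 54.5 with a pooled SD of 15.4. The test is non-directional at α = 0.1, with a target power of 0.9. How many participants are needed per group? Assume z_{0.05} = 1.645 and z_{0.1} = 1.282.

n = 28 per group

Cohen's d = |M₁ − M₂| / SD_pooled = |42.3 − 54.5| / 15.4 = 12.2 / 15.4 = 0.792.
For two independent groups with equal n: n = 2·((z_{α/2} + z_β) / d)².
z_{α/2} + z_β = 1.645 + 1.282 = 2.927.
n = 2 × (2.927 / 0.792)² = 2 × 3.696² = 2 × 13.66 = 27.3.
Round up to the next whole participant.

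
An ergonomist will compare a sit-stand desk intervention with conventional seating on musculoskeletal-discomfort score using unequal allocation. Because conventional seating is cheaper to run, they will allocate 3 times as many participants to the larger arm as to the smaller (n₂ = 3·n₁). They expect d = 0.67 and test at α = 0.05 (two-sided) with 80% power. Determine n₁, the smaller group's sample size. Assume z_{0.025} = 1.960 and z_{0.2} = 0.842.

With allocation ratio k = n₂/n₁ = 3, Var(x̄₁−x̄₂) = σ²(1/n₁ + 1/(k·n₁)) = σ²·(k+1)/(k·n₁).
So n₁ = (1 + 1/k)·((z_{α/2} + z_β)/d)² = 1.333 × (2.802/0.67)².
n₁ = 1.333 × 17.49 = 23.3.
Round up: n₁ = 24, giving n₂ = 3 × 24 = 72.

n₁ = 24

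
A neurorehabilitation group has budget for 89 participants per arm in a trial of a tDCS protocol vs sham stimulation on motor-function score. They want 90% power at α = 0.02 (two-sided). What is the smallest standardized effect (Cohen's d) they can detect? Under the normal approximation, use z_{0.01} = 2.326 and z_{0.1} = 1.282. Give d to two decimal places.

d_min ≈ 0.54

For two independent groups of n = 89 each: d_min = (z_{α/2} + z_β)·√(2/n).
z-sum = 2.326 + 1.282 = 3.608.
d_min = 3.608 × √(2/89) = 3.608 × 0.1499 = 0.541.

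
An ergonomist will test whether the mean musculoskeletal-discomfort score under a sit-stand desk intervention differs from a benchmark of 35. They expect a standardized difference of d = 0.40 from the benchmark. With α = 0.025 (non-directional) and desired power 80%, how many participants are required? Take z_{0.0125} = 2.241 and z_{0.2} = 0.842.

For a one-sample test: n = ((z_{α/2} + z_β) / d)².
z_{α/2} + z_β = 2.241 + 0.842 = 3.083.
n = (3.083 / 0.40)² = 7.708² = 59.41.
Round up.

n = 60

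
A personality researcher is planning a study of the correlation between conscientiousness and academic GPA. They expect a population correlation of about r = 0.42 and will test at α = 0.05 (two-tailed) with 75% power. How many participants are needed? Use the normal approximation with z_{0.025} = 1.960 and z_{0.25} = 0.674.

Fisher's z: C = ½·ln((1+r)/(1−r)) = ½·ln(2.4483) = 0.4477.
n = ((z_{α/2} + z_β)/C)² + 3.
(1.960 + 0.674) / 0.4477 = 2.634 / 0.4477 = 5.883.
n = 5.883² + 3 = 34.61 + 3 = 37.6.
Round up.

n = 38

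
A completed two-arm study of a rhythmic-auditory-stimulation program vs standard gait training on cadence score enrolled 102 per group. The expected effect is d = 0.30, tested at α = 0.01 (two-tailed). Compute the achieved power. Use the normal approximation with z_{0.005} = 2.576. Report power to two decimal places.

For two equal groups, power = Φ(d·√(n/2) − z_{α/2}).
d·√(n/2) = 0.30 × √(102/2) = 0.30 × 7.141 = 2.142.
z_β = 2.142 − 2.576 = -0.434.
Power = Φ(-0.434) = 0.332.

power ≈ 0.33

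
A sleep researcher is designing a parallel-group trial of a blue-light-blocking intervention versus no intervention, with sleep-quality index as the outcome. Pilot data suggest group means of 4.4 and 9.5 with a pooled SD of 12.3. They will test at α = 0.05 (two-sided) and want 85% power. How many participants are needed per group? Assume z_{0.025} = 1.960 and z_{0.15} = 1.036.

n = 105 per group

Cohen's d = |M₁ − M₂| / SD_pooled = |4.4 − 9.5| / 12.3 = 5.1 / 12.3 = 0.415.
For two independent groups with equal n: n = 2·((z_{α/2} + z_β) / d)².
z_{α/2} + z_β = 1.960 + 1.036 = 2.996.
n = 2 × (2.996 / 0.415)² = 2 × 7.219² = 2 × 52.12 = 104.2.
Round up to the next whole participant.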